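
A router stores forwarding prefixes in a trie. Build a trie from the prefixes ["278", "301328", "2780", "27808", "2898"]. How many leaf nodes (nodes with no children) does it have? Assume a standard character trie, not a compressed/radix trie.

Leaves are exactly the stored words that no other stored word extends.
Those words: "27808", "2898", "301328"
Leaf count: 3

3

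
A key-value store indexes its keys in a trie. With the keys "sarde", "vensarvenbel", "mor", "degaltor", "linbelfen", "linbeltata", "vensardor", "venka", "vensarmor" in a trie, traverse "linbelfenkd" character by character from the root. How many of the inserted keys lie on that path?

Check each prefix of "linbelfenkd" against the stored set — each match is an end-marker on the path.
Prefixes of the query that are stored words: "linbelfen"
Count: 1

1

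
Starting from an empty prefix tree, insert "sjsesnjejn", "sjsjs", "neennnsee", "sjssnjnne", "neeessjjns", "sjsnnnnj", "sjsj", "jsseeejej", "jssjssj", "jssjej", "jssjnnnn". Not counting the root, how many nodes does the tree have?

For each word, the new-node count is its length minus the longest prefix already in the trie:
  "sjsesnjejn" → 10 new (s, j, s, e, s, n, j, e, j, n)
  "sjsjs" → prefix "sjs" already present; 2 new (j, s)
  "neennnsee" → 9 new (n, e, e, n, n, n, s, e, e)
  "sjssnjnne" → prefix "sjs" already present; 6 new (s, n, j, n, n, e)
  "neeessjjns" → prefix "nee" already present; 7 new (e, s, s, j, j, n, s)
  "sjsnnnnj" → prefix "sjs" already present; 5 new (n, n, n, n, j)
  "sjsj" → prefix "sjsj" already present; 0 new (none)
  "jsseeejej" → 9 new (j, s, s, e, e, e, j, e, j)
  "jssjssj" → prefix "jss" already present; 4 new (j, s, s, j)
  "jssjej" → prefix "jssj" already present; 2 new (e, j)
  "jssjnnnn" → prefix "jssj" already present; 4 new (n, n, n, n)
Total nodes = 10 + 2 + 9 + 6 + 7 + 5 + 0 + 9 + 4 + 2 + 4 = 58

58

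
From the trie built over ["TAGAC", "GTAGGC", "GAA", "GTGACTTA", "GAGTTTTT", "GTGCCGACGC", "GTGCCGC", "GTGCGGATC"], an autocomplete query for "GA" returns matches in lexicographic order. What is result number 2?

Words with prefix "GA", in lexicographic order: "GAA", "GAGTTTTT"
Position 2: GAGTTTTT

GAGTTTTT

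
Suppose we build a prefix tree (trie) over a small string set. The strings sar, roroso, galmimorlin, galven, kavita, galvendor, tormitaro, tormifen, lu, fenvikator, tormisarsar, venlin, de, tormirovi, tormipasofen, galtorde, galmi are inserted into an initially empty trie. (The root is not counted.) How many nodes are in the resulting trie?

Count nodes per top-level branch (shared prefixes stored once):
  'd'-branch (de): 2 nodes
  'f'-branch (fenvikator): 10 nodes
  'g'-branch (galmi, galmimorlin, galtorde, galven, galvendor): 22 nodes
  'k'-branch (kavita): 6 nodes
  'l'-branch (lu): 2 nodes
  'r'-branch (roroso): 6 nodes
  's'-branch (sar): 3 nodes
  't'-branch (tormifen, tormipasofen, tormirovi, tormisarsar, tormitaro): 29 nodes
  'v'-branch (venlin): 6 nodes
Sum: 86

86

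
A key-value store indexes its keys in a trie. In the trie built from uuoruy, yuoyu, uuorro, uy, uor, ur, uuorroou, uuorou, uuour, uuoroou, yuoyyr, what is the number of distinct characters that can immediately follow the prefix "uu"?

1

Walk "uu" from the root, arriving at one node.
Characters that immediately follow "uu" among the stored strings: {o}.
That node has 1 child edge.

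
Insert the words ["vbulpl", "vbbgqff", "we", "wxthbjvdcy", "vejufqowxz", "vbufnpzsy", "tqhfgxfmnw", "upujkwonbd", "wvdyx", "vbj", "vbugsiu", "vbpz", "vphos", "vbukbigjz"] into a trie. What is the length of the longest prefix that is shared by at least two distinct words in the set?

3

Equivalently: take the maximum, over all pairs, of their longest common prefix length.
"vbufnpzsy" and "vbugsiu" agree on "vbu" (3 characters) before diverging; nothing deeper is shared.
Longest shared-prefix length: 3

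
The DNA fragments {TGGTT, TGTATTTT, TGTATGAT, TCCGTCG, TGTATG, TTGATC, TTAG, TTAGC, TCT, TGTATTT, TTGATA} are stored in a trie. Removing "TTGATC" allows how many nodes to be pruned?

Walk "TTGATC" from the leaf back toward the root, removing each node that no remaining word uses.
The suffix "C" (1 node) is used only by "TTGATC"; the node for "TTGAT" still has the child "A", so pruning stops there.
Nodes removed: 1

1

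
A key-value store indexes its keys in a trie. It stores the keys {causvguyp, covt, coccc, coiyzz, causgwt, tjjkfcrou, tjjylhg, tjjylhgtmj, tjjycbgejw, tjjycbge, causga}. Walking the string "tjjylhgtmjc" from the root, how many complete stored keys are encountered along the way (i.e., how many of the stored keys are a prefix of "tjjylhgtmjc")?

2

Walk "tjjylhgtmjc" from the root; an end-of-word marker is hit whenever a stored word is a prefix of "tjjylhgtmjc".
Prefixes of the query that are stored words: "tjjylhg", "tjjylhgtmj"
Count: 2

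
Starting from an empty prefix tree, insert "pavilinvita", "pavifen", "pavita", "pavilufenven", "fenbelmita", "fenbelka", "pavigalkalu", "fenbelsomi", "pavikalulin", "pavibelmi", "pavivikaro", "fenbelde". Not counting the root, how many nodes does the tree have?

66

Count nodes per top-level branch (shared prefixes stored once):
  'f'-branch (fenbelde, fenbelka, fenbelmita, fenbelsomi): 18 nodes
  'p'-branch (pavibelmi, pavifen, pavigalkalu, pavikalulin, pavilinvita, pavilufenven, pavita, pavivikaro): 48 nodes
Sum: 66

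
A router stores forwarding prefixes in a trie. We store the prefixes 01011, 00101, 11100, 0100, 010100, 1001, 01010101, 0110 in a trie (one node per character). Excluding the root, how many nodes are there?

25

Trie structure (* marks end of a word):
(root)
├─ 0
│  ├─ 0
│  │  └─ 1
│  │     └─ 0
│  │        └─ 1 *
│  └─ 1
│     ├─ 0
│     │  ├─ 0 *
│     │  └─ 1
│     │     ├─ 0
│     │     │  ├─ 0 *
│     │     │  └─ 1
│     │     │     └─ 0
│     │     │        └─ 1 *
│     │     └─ 1 *
│     └─ 1
│        └─ 0 *
└─ 1
   ├─ 0
   │  └─ 0
   │     └─ 1 *
   └─ 1
      └─ 1
         └─ 0
            └─ 0 *
Counting every labelled node above: 25.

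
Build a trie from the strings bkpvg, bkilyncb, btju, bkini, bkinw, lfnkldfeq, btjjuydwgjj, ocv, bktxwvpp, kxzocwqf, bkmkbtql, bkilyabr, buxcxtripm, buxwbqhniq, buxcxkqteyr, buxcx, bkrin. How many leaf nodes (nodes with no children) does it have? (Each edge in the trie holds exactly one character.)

A leaf is a node with no children — equivalently, the end of a word that is not a proper prefix of any other stored word.
Those words: "bkilyabr", "bkilyncb", "bkini", "bkinw", "bkmkbtql", "bkpvg", "bkrin", "bktxwvpp", "btjjuydwgjj", "btju", "buxcxkqteyr", "buxcxtripm", "buxwbqhniq", "kxzocwqf", "lfnkldfeq", "ocv"
Leaf count: 16

16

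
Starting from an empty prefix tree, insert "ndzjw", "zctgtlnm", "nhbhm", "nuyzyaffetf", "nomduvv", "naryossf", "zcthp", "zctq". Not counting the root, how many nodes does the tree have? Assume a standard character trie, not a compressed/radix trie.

43

Trace insertions, counting only characters that open a new branch:
  "ndzjw" → 5 new (n, d, z, j, w)
  "zctgtlnm" → 8 new (z, c, t, g, t, l, n, m)
  "nhbhm" → prefix "n" already present; 4 new (h, b, h, m)
  "nuyzyaffetf" → prefix "n" already present; 10 new (u, y, z, y, a, f, f, e, t, f)
  "nomduvv" → prefix "n" already present; 6 new (o, m, d, u, v, v)
  "naryossf" → prefix "n" already present; 7 new (a, r, y, o, s, s, f)
  "zcthp" → prefix "zct" already present; 2 new (h, p)
  "zctq" → prefix "zct" already present; 1 new (q)
Total nodes = 5 + 8 + 4 + 10 + 6 + 7 + 2 + 1 = 43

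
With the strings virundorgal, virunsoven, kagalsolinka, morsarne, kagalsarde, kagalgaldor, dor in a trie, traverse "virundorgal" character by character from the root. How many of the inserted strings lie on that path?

Check each prefix of "virundorgal" against the stored set — each match is an end-marker on the path.
Prefixes of the query that are stored words: "virundorgal"
Count: 1

1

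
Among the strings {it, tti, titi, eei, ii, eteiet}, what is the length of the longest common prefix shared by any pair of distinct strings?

Look for the deepest trie node that still has at least two words in its subtree.
"eei" and "eteiet" agree on "e" (1 characters) before diverging; nothing deeper is shared.
Longest shared-prefix length: 1

1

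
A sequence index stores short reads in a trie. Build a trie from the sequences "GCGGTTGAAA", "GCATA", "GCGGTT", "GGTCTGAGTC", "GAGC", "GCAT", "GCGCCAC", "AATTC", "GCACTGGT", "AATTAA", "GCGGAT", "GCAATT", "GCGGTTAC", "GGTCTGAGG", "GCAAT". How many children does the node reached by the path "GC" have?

2

Walk "GC" from the root, arriving at one node.
Characters that immediately follow "GC" among the stored strings: {A, G}.
That node has 2 child edges.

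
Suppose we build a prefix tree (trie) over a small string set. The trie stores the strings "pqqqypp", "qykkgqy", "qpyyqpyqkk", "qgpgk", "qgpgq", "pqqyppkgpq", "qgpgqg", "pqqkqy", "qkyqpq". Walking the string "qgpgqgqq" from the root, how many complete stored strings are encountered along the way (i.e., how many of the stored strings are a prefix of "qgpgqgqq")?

2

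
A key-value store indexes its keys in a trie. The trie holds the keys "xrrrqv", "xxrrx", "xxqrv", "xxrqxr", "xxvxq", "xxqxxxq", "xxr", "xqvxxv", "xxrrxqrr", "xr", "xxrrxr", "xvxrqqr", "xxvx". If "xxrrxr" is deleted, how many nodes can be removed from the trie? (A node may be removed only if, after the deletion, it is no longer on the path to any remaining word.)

After clearing the end-marker at "xxrrxr", prune upward until reaching a node still needed by another word.
The suffix "r" (1 node) is used only by "xxrrxr"; the node for "xxrrx" still has the child "q", so pruning stops there.
Nodes removed: 1

1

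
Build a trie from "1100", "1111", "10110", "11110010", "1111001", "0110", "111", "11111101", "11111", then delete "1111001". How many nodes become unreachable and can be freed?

After clearing the end-marker at "1111001", prune upward until reaching a node still needed by another word.
Every node on "1111001" is still needed (e.g. by "11110010"), so nothing is freed.
Nodes removed: 0

0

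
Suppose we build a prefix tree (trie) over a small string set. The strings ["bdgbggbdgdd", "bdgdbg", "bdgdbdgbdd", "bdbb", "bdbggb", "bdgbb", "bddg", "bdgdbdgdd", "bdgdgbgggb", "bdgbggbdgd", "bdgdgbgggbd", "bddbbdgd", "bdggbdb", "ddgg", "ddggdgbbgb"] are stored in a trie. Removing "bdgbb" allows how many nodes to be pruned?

1

Walk "bdgbb" from the leaf back toward the root, removing each node that no remaining word uses.
The suffix "b" (1 node) is used only by "bdgbb"; the node for "bdgb" still has the child "g", so pruning stops there.
Nodes removed: 1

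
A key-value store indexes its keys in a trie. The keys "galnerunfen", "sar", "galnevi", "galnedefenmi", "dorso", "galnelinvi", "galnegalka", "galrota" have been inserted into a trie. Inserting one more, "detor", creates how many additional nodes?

"d" is already a path in the trie; the remaining "etor" must be added.
Each of the 4 remaining characters creates one node.

4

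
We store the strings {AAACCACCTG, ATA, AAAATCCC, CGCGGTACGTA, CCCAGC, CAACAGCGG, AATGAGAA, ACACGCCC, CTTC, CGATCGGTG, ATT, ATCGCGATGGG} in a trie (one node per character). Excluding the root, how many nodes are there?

74

Count nodes per top-level branch (shared prefixes stored once):
  'A'-branch (AAAATCCC, AAACCACCTG, AATGAGAA, ACACGCCC, ATA, ATCGCGATGGG, ATT): 40 nodes
  'C'-branch (CAACAGCGG, CCCAGC, CGATCGGTG, CGCGGTACGTA, CTTC): 34 nodes
Sum: 74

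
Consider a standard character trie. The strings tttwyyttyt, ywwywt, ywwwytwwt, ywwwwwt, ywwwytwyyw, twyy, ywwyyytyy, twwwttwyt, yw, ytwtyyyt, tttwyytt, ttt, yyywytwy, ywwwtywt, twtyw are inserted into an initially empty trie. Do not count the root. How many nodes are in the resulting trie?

64

Count nodes per top-level branch (shared prefixes stored once):
  't'-branch (ttt, tttwyytt, tttwyyttyt, twtyw, twwwttwyt, twyy): 23 nodes
  'y'-branch (ytwtyyyt, yw, ywwwtywt, ywwwwwt, ywwwytwwt, ywwwytwyyw, ywwywt, ywwyyytyy, yyywytwy): 41 nodes
Sum: 64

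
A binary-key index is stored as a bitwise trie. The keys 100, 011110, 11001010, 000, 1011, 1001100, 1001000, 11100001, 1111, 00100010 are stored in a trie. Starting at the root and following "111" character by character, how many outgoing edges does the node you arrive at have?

2

The children of the "111" node are the distinct next characters among strings starting with "111".
Characters that immediately follow "111" among the stored strings: {0, 1}.
That node has 2 child edges.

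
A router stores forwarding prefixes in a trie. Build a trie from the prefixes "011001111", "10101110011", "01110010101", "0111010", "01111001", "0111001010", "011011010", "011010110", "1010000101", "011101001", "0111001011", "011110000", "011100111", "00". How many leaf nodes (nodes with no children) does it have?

A leaf is a node with no children — equivalently, the end of a word that is not a proper prefix of any other stored word.
Those words: "00", "011001111", "011010110", "011011010", "01110010101", "0111001011", "011100111", "011101001", "011110000", "01111001", "1010000101", "10101110011"
Leaf count: 12

12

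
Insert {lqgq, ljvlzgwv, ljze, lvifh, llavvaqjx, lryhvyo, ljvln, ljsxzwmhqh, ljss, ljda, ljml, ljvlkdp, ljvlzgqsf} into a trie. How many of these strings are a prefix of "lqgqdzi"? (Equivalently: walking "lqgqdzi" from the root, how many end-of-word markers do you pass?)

1

Walk "lqgqdzi" from the root; an end-of-word marker is hit whenever a stored word is a prefix of "lqgqdzi".
Prefixes of the query that are stored words: "lqgq"
Count: 1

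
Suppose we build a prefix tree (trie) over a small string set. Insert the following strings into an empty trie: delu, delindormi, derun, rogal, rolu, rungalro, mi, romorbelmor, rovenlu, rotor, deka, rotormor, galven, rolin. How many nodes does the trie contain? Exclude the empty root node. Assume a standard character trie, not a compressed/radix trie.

60

For each word, the new-node count is its length minus the longest prefix already in the trie:
  "delu" → 4 new (d, e, l, u)
  "delindormi" → prefix "del" already present; 7 new (i, n, d, o, r, m, i)
  "derun" → prefix "de" already present; 3 new (r, u, n)
  "rogal" → 5 new (r, o, g, a, l)
  "rolu" → prefix "ro" already present; 2 new (l, u)
  "rungalro" → prefix "r" already present; 7 new (u, n, g, a, l, r, o)
  "mi" → 2 new (m, i)
  "romorbelmor" → prefix "ro" already present; 9 new (m, o, r, b, e, l, m, o, r)
  "rovenlu" → prefix "ro" already present; 5 new (v, e, n, l, u)
  "rotor" → prefix "ro" already present; 3 new (t, o, r)
  "deka" → prefix "de" already present; 2 new (k, a)
  "rotormor" → prefix "rotor" already present; 3 new (m, o, r)
  "galven" → 6 new (g, a, l, v, e, n)
  "rolin" → prefix "rol" already present; 2 new (i, n)
Total nodes = 4 + 7 + 3 + 5 + 2 + 7 + 2 + 9 + 5 + 3 + 2 + 3 + 6 + 2 = 60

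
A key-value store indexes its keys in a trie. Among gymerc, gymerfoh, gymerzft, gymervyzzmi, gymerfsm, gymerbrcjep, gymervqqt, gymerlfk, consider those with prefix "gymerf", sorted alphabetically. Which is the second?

gymerfsm

Words with prefix "gymerf", in lexicographic order: "gymerfoh", "gymerfsm"
Position 2: gymerfsm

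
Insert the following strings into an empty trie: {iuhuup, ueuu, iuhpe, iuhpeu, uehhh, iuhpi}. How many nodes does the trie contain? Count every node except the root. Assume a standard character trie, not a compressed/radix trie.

17

For each word, the new-node count is its length minus the longest prefix already in the trie:
  "iuhuup" → 6 new (i, u, h, u, u, p)
  "ueuu" → 4 new (u, e, u, u)
  "iuhpe" → prefix "iuh" already present; 2 new (p, e)
  "iuhpeu" → prefix "iuhpe" already present; 1 new (u)
  "uehhh" → prefix "ue" already present; 3 new (h, h, h)
  "iuhpi" → prefix "iuhp" already present; 1 new (i)
Total nodes = 6 + 4 + 2 + 1 + 3 + 1 = 17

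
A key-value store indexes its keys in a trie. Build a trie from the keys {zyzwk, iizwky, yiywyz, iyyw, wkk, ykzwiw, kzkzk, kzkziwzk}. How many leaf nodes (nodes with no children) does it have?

A leaf is a node with no children — equivalently, the end of a word that is not a proper prefix of any other stored word.
Those words: "iizwky", "iyyw", "kzkziwzk", "kzkzk", "wkk", "yiywyz", "ykzwiw", "zyzwk"
Leaf count: 8

8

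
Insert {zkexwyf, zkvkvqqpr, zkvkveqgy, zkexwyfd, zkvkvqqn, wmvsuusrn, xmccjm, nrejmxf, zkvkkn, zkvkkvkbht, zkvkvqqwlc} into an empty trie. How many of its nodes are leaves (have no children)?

Leaves are exactly the stored words that no other stored word extends.
Those words: "nrejmxf", "wmvsuusrn", "xmccjm", "zkexwyfd", "zkvkkn", "zkvkkvkbht", "zkvkveqgy", "zkvkvqqn", "zkvkvqqpr", "zkvkvqqwlc"
Leaf count: 10

10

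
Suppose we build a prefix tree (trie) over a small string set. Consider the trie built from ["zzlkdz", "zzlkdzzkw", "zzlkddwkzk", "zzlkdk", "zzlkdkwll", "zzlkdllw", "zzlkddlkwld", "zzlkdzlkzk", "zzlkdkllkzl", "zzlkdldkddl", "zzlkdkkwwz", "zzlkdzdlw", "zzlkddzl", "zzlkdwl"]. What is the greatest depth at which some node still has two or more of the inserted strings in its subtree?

6

Equivalently: take the maximum, over all pairs, of their longest common prefix length.
"zzlkddlkwld" and "zzlkddwkzk" agree on "zzlkdd" (6 characters) before diverging; nothing deeper is shared.
Longest shared-prefix length: 6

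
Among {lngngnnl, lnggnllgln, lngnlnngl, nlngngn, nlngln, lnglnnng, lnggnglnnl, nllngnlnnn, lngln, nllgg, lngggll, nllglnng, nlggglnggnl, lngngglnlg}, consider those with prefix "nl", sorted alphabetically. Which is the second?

nllgg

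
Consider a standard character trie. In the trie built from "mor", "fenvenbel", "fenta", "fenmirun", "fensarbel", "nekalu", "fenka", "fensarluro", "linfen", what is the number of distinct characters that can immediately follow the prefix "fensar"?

2

Follow the path "fensar" to its node, then look at its outgoing edges.
Characters that immediately follow "fensar" among the stored strings: {b, l}.
That node has 2 child edges.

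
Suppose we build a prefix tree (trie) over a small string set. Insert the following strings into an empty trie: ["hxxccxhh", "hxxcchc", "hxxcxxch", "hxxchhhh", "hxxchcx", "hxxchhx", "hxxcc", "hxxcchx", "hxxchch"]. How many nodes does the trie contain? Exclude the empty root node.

23

Insert word by word; a character creates a node only if that edge doesn't already exist:
  "hxxccxhh" → 8 new (h, x, x, c, c, x, h, h)
  "hxxcchc" → prefix "hxxcc" already present; 2 new (h, c)
  "hxxcxxch" → prefix "hxxc" already present; 4 new (x, x, c, h)
  "hxxchhhh" → prefix "hxxc" already present; 4 new (h, h, h, h)
  "hxxchcx" → prefix "hxxch" already present; 2 new (c, x)
  "hxxchhx" → prefix "hxxchh" already present; 1 new (x)
  "hxxcc" → prefix "hxxcc" already present; 0 new (none)
  "hxxcchx" → prefix "hxxcch" already present; 1 new (x)
  "hxxchch" → prefix "hxxchc" already present; 1 new (h)
Total nodes = 8 + 2 + 4 + 4 + 2 + 1 + 0 + 1 + 1 = 23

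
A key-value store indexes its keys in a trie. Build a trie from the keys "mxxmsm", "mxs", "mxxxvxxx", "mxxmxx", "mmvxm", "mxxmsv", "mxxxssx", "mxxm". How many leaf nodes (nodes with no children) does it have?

A leaf is a node with no children — equivalently, the end of a word that is not a proper prefix of any other stored word.
Those words: "mmvxm", "mxs", "mxxmsm", "mxxmsv", "mxxmxx", "mxxxssx", "mxxxvxxx"
Leaf count: 7

7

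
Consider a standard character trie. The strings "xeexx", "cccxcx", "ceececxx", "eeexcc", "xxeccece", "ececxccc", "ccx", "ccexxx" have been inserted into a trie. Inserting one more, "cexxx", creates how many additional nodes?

3

"ce" is already a path in the trie; the remaining "xxx" must be added.
So 5 − 2 = 3 new nodes.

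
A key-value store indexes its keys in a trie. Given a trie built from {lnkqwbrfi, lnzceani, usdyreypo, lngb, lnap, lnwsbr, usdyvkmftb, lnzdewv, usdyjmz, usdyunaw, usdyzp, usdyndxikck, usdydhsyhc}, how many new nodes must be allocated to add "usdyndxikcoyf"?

3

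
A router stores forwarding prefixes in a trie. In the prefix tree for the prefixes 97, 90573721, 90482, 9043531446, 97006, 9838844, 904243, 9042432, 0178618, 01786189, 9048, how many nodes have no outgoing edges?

A leaf is a node with no children — equivalently, the end of a word that is not a proper prefix of any other stored word.
Those words: "01786189", "9042432", "9043531446", "90482", "90573721", "97006", "9838844"
Leaf count: 7

7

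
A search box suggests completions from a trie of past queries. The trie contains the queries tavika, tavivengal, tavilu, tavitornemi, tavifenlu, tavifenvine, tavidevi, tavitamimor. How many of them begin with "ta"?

Filter for entries beginning with "ta":
Words under "ta": tavidevi, tavifenlu, tavifenvine, tavika, tavilu, tavitamimor, tavitornemi, tavivengal
Count: 8

8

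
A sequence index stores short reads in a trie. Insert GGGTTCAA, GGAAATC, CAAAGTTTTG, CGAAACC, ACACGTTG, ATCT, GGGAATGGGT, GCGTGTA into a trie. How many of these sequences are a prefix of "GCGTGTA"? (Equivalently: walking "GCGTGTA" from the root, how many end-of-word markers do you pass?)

1

Walk "GCGTGTA" from the root; an end-of-word marker is hit whenever a stored word is a prefix of "GCGTGTA".
Prefixes of the query that are stored words: "GCGTGTA"
Count: 1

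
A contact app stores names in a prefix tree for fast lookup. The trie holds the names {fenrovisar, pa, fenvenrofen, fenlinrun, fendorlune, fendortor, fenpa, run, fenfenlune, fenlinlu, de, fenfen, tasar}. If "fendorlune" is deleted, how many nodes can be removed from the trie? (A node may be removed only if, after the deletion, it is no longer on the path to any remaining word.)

After clearing the end-marker at "fendorlune", prune upward until reaching a node still needed by another word.
The suffix "lune" (4 nodes) is used only by "fendorlune"; the node for "fendor" still has the child "t", so pruning stops there.
Nodes removed: 4

4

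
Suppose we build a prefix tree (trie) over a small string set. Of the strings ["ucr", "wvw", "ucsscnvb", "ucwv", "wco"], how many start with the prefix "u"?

Filter for entries beginning with "u":
Matches: "ucr", "ucsscnvb", "ucwv"
Count: 3

3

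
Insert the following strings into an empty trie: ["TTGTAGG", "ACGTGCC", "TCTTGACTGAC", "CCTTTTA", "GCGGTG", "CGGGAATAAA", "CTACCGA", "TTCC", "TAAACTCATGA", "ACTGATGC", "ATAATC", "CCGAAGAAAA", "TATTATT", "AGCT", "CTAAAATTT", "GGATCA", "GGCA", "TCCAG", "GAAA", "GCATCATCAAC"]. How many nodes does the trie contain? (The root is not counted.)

Insert word by word; a character creates a node only if that edge doesn't already exist:
  "TTGTAGG" → 7 new (T, T, G, T, A, G, G)
  "ACGTGCC" → 7 new (A, C, G, T, G, C, C)
  "TCTTGACTGAC" → prefix "T" already present; 10 new (C, T, T, G, A, C, T, G, A, C)
  "CCTTTTA" → 7 new (C, C, T, T, T, T, A)
  "GCGGTG" → 6 new (G, C, G, G, T, G)
  "CGGGAATAAA" → prefix "C" already present; 9 new (G, G, G, A, A, T, A, A, A)
  "CTACCGA" → prefix "C" already present; 6 new (T, A, C, C, G, A)
  "TTCC" → prefix "TT" already present; 2 new (C, C)
  "TAAACTCATGA" → prefix "T" already present; 10 new (A, A, A, C, T, C, A, T, G, A)
  "ACTGATGC" → prefix "AC" already present; 6 new (T, G, A, T, G, C)
  "ATAATC" → prefix "A" already present; 5 new (T, A, A, T, C)
  "CCGAAGAAAA" → prefix "CC" already present; 8 new (G, A, A, G, A, A, A, A)
  "TATTATT" → prefix "TA" already present; 5 new (T, T, A, T, T)
  "AGCT" → prefix "A" already present; 3 new (G, C, T)
  "CTAAAATTT" → prefix "CTA" already present; 6 new (A, A, A, T, T, T)
  "GGATCA" → prefix "G" already present; 5 new (G, A, T, C, A)
  "GGCA" → prefix "GG" already present; 2 new (C, A)
  "TCCAG" → prefix "TC" already present; 3 new (C, A, G)
  "GAAA" → prefix "G" already present; 3 new (A, A, A)
  "GCATCATCAAC" → prefix "GC" already present; 9 new (A, T, C, A, T, C, A, A, C)
Total nodes = 7 + 7 + 10 + 7 + 6 + 9 + 6 + 2 + 10 + 6 + 5 + 8 + 5 + 3 + 6 + 5 + 2 + 3 + 3 + 9 = 119

119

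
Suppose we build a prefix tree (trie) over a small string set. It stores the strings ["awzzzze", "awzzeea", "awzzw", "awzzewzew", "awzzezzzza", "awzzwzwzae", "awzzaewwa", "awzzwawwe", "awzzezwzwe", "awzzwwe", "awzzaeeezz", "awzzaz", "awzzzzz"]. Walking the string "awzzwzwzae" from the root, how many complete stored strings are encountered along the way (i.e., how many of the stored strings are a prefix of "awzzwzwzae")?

Walk "awzzwzwzae" from the root; an end-of-word marker is hit whenever a stored word is a prefix of "awzzwzwzae".
Prefixes of the query that are stored words: "awzzw", "awzzwzwzae"
Count: 2

2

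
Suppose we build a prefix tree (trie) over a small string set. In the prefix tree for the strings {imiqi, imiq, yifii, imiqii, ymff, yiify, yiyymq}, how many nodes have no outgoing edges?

5

A leaf is a node with no children — equivalently, the end of a word that is not a proper prefix of any other stored word.
Those words: "imiqii", "yifii", "yiify", "yiyymq", "ymff"
Leaf count: 5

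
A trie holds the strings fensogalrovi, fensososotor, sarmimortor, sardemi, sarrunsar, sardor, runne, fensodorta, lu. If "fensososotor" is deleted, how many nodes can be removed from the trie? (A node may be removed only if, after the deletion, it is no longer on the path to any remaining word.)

7

A node on "fensososotor"'s path can go only if nothing else ends at it or branches off below it.
The suffix "sosotor" (7 nodes) is used only by "fensososotor"; the node for "fenso" still has the child "g", so pruning stops there.
Nodes removed: 7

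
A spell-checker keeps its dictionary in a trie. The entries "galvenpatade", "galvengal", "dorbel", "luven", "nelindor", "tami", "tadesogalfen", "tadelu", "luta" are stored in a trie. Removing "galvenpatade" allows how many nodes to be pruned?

A node on "galvenpatade"'s path can go only if nothing else ends at it or branches off below it.
The suffix "patade" (6 nodes) is used only by "galvenpatade"; the node for "galven" still has the child "g", so pruning stops there.
Nodes removed: 6

6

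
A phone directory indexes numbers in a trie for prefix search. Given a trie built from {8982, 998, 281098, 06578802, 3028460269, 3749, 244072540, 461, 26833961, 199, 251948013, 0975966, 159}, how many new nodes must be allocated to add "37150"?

Walking "37150" from the root, the first 2 characters ("37") follow existing edges; "1" is the first miss.
Each of the 3 remaining characters creates one node.

3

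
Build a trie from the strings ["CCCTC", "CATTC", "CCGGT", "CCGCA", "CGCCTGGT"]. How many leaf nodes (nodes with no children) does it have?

Leaves are exactly the stored words that no other stored word extends.
Those words: "CATTC", "CCCTC", "CCGCA", "CCGGT", "CGCCTGGT"
Leaf count: 5

5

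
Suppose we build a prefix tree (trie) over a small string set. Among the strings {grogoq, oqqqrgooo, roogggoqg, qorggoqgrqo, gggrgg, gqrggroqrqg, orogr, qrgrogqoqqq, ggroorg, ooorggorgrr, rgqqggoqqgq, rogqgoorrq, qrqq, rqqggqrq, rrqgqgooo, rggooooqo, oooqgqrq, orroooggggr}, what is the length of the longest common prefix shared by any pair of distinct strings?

3

Equivalently: take the maximum, over all pairs, of their longest common prefix length.
"oooqgqrq" and "ooorggorgrr" agree on "ooo" (3 characters) before diverging; nothing deeper is shared.
Longest shared-prefix length: 3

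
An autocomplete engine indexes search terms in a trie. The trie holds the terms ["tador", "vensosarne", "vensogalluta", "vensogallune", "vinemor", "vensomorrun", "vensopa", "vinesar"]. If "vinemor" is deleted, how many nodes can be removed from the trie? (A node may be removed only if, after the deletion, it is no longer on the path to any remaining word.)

Walk "vinemor" from the leaf back toward the root, removing each node that no remaining word uses.
The suffix "mor" (3 nodes) is used only by "vinemor"; the node for "vine" still has the child "s", so pruning stops there.
Nodes removed: 3

3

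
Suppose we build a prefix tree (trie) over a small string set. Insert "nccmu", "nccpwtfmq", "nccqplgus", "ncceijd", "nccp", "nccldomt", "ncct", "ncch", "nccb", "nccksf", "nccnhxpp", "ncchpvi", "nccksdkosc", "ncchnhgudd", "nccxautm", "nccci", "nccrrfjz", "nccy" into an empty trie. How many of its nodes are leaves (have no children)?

A leaf is a node with no children — equivalently, the end of a word that is not a proper prefix of any other stored word.
Those words: "nccb", "nccci", "ncceijd", "ncchnhgudd", "ncchpvi", "nccksdkosc", "nccksf", "nccldomt", "nccmu", "nccnhxpp", "nccpwtfmq", "nccqplgus", "nccrrfjz", "ncct", "nccxautm", "nccy"
Leaf count: 16

16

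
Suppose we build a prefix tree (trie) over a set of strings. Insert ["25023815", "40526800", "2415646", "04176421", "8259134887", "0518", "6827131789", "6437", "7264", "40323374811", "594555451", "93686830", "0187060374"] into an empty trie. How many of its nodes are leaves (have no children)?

Leaves are exactly the stored words that no other stored word extends.
Those words: "0187060374", "04176421", "0518", "2415646", "25023815", "40323374811", "40526800", "594555451", "6437", "6827131789", "7264", "8259134887", "93686830"
Leaf count: 13

13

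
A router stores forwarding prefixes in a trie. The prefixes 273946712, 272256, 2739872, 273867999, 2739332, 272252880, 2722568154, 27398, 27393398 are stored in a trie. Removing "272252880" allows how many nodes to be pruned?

4

Walk "272252880" from the leaf back toward the root, removing each node that no remaining word uses.
The suffix "2880" (4 nodes) is used only by "272252880"; the node for "27225" still has the child "6", so pruning stops there.
Nodes removed: 4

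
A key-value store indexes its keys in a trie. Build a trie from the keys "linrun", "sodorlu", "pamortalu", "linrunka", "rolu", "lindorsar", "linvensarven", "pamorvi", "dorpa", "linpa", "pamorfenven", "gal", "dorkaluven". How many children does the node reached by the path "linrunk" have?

1

Walk "linrunk" from the root, arriving at one node.
Distinct next characters after "linrunk": a.
That node has 1 child edge.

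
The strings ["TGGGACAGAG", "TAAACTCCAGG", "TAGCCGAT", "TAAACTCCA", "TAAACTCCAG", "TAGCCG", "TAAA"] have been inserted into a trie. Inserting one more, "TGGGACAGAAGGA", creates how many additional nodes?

"TGGGACAGA" is already a path in the trie; the remaining "AGGA" must be added.
Each of the 4 remaining characters creates one node.

4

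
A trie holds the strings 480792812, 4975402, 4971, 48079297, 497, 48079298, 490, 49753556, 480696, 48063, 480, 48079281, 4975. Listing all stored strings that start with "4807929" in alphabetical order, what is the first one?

DFS of the "4807929" subtree visits, in order: "48079297", "48079298"
The 1st is 48079297.

48079297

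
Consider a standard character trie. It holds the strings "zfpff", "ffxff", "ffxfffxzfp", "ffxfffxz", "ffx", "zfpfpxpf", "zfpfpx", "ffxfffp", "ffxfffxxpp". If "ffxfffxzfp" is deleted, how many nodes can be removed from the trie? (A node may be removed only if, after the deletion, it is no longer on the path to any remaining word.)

2

After clearing the end-marker at "ffxfffxzfp", prune upward until reaching a node still needed by another word.
The suffix "fp" (2 nodes) is used only by "ffxfffxzfp"; "ffxfffxz" is itself a stored word, so pruning stops there.
Nodes removed: 2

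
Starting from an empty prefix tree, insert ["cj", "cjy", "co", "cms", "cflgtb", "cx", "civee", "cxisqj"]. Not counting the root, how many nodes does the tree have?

20

Trie structure (* marks end of a word):
(root)
└─ c
   ├─ f
   │  └─ l
   │     └─ g
   │        └─ t
   │           └─ b *
   ├─ i
   │  └─ v
   │     └─ e
   │        └─ e *
   ├─ j *
   │  └─ y *
   ├─ m
   │  └─ s *
   ├─ o *
   └─ x *
      └─ i
         └─ s
            └─ q
               └─ j *
Counting every labelled node above: 20.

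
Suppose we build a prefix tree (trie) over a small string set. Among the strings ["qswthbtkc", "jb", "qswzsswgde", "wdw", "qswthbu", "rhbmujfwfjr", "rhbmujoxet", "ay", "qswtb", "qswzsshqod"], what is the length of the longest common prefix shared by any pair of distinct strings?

6

The deepest shared node is where two words last agree before diverging.
e.g. "qswthbtkc" and "qswthbu" share the prefix "qswthb" of length 6; no pair shares a longer one.
Longest shared-prefix length: 6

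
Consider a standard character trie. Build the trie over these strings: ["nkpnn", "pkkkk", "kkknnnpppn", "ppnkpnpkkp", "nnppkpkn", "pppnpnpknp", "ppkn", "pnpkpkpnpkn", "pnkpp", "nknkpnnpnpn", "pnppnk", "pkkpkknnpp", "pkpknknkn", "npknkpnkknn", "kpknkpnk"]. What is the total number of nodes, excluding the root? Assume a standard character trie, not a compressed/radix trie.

102

Insert word by word; a character creates a node only if that edge doesn't already exist:
  "nkpnn" → 5 new (n, k, p, n, n)
  "pkkkk" → 5 new (p, k, k, k, k)
  "kkknnnpppn" → 10 new (k, k, k, n, n, n, p, p, p, n)
  "ppnkpnpkkp" → prefix "p" already present; 9 new (p, n, k, p, n, p, k, k, p)
  "nnppkpkn" → prefix "n" already present; 7 new (n, p, p, k, p, k, n)
  "pppnpnpknp" → prefix "pp" already present; 8 new (p, n, p, n, p, k, n, p)
  "ppkn" → prefix "pp" already present; 2 new (k, n)
  "pnpkpkpnpkn" → prefix "p" already present; 10 new (n, p, k, p, k, p, n, p, k, n)
  "pnkpp" → prefix "pn" already present; 3 new (k, p, p)
  "nknkpnnpnpn" → prefix "nk" already present; 9 new (n, k, p, n, n, p, n, p, n)
  "pnppnk" → prefix "pnp" already present; 3 new (p, n, k)
  "pkkpkknnpp" → prefix "pkk" already present; 7 new (p, k, k, n, n, p, p)
  "pkpknknkn" → prefix "pk" already present; 7 new (p, k, n, k, n, k, n)
  "npknkpnkknn" → prefix "n" already present; 10 new (p, k, n, k, p, n, k, k, n, n)
  "kpknkpnk" → prefix "k" already present; 7 new (p, k, n, k, p, n, k)
Total nodes = 5 + 5 + 10 + 9 + 7 + 8 + 2 + 10 + 3 + 9 + 3 + 7 + 7 + 10 + 7 = 102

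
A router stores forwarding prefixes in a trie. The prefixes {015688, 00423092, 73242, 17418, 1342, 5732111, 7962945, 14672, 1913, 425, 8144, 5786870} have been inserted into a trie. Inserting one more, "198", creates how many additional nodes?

1

The longest prefix of "198" already in the trie is "19" (length 2).
New nodes needed: |"198"| − 2 = 3 − 2 = 1.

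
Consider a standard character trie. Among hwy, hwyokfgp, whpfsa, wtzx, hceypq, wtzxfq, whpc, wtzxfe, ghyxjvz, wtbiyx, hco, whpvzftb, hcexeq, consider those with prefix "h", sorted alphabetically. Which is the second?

Filter for "h…" and sort: "hcexeq", "hceypq", "hco", "hwy", "hwyokfgp"
The 2nd is hceypq.

hceypq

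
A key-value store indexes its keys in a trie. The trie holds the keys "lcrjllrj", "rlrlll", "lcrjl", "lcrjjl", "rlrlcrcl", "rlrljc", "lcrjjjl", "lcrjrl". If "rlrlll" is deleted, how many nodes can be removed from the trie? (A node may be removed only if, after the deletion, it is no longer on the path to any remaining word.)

2

After clearing the end-marker at "rlrlll", prune upward until reaching a node still needed by another word.
The suffix "ll" (2 nodes) is used only by "rlrlll"; the node for "rlrl" still has the child "c", so pruning stops there.
Nodes removed: 2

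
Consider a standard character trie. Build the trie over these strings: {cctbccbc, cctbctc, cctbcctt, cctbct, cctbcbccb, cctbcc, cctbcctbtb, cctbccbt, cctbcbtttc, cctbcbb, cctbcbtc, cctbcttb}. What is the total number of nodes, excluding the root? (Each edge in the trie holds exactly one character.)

28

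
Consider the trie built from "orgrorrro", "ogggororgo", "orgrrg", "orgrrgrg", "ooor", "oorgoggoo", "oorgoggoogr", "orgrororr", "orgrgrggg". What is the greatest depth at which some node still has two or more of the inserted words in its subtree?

9

Look for the deepest trie node that still has at least two words in its subtree.
"oorgoggoo" and "oorgoggoogr" agree on "oorgoggoo" (9 characters) before diverging; nothing deeper is shared.
Longest shared-prefix length: 9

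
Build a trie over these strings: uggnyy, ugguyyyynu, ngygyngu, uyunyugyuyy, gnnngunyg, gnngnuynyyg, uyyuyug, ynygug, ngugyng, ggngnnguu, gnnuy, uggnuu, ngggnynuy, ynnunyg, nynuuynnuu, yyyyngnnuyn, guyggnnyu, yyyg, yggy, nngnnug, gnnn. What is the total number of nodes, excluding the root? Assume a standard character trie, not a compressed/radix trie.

125

For each word, the new-node count is its length minus the longest prefix already in the trie:
  "uggnyy" → 6 new (u, g, g, n, y, y)
  "ugguyyyynu" → prefix "ugg" already present; 7 new (u, y, y, y, y, n, u)
  "ngygyngu" → 8 new (n, g, y, g, y, n, g, u)
  "uyunyugyuyy" → prefix "u" already present; 10 new (y, u, n, y, u, g, y, u, y, y)
  "gnnngunyg" → 9 new (g, n, n, n, g, u, n, y, g)
  "gnngnuynyyg" → prefix "gnn" already present; 8 new (g, n, u, y, n, y, y, g)
  "uyyuyug" → prefix "uy" already present; 5 new (y, u, y, u, g)
  "ynygug" → 6 new (y, n, y, g, u, g)
  "ngugyng" → prefix "ng" already present; 5 new (u, g, y, n, g)
  "ggngnnguu" → prefix "g" already present; 8 new (g, n, g, n, n, g, u, u)
  "gnnuy" → prefix "gnn" already present; 2 new (u, y)
  "uggnuu" → prefix "uggn" already present; 2 new (u, u)
  "ngggnynuy" → prefix "ng" already present; 7 new (g, g, n, y, n, u, y)
  "ynnunyg" → prefix "yn" already present; 5 new (n, u, n, y, g)
  "nynuuynnuu" → prefix "n" already present; 9 new (y, n, u, u, y, n, n, u, u)
  "yyyyngnnuyn" → prefix "y" already present; 10 new (y, y, y, n, g, n, n, u, y, n)
  "guyggnnyu" → prefix "g" already present; 8 new (u, y, g, g, n, n, y, u)
  "yyyg" → prefix "yyy" already present; 1 new (g)
  "yggy" → prefix "y" already present; 3 new (g, g, y)
  "nngnnug" → prefix "n" already present; 6 new (n, g, n, n, u, g)
  "gnnn" → prefix "gnnn" already present; 0 new (none)
Total nodes = 6 + 7 + 8 + 10 + 9 + 8 + 5 + 6 + 5 + 8 + 2 + 2 + 7 + 5 + 9 + 10 + 8 + 1 + 3 + 6 + 0 = 125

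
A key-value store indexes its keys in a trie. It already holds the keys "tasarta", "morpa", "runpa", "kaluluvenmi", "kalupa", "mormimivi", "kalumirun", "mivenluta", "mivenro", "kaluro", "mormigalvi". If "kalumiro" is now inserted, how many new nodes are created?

"kalumir" is already a path in the trie; the remaining "o" must be added.
So 8 − 7 = 1 new nodes.

1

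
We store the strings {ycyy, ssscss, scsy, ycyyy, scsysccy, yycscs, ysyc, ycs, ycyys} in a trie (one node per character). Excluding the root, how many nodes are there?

Trie structure (* marks end of a word):
(root)
├─ s
│  ├─ c
│  │  └─ s
│  │     └─ y *
│  │        └─ s
│  │           └─ c
│  │              └─ c
│  │                 └─ y *
│  └─ s
│     └─ s
│        └─ c
│           └─ s
│              └─ s *
└─ y
   ├─ c
   │  ├─ s *
   │  └─ y
   │     └─ y *
   │        ├─ s *
   │        └─ y *
   ├─ s
   │  └─ y
   │     └─ c *
   └─ y
      └─ c
         └─ s
            └─ c
               └─ s *
Counting every labelled node above: 28.

28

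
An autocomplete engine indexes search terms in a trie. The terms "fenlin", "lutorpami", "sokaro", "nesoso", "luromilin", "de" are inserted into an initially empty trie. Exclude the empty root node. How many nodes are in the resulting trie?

Count nodes per top-level branch (shared prefixes stored once):
  'd'-branch (de): 2 nodes
  'f'-branch (fenlin): 6 nodes
  'l'-branch (luromilin, lutorpami): 16 nodes
  'n'-branch (nesoso): 6 nodes
  's'-branch (sokaro): 6 nodes
Sum: 36

36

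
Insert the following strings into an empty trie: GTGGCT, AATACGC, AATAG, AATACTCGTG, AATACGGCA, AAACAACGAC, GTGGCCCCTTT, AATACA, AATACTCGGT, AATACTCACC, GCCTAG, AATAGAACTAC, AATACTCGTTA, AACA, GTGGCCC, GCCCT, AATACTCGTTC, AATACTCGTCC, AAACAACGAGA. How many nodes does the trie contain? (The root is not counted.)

64

Insert word by word; a character creates a node only if that edge doesn't already exist:
  "GTGGCT" → 6 new (G, T, G, G, C, T)
  "AATACGC" → 7 new (A, A, T, A, C, G, C)
  "AATAG" → prefix "AATA" already present; 1 new (G)
  "AATACTCGTG" → prefix "AATAC" already present; 5 new (T, C, G, T, G)
  "AATACGGCA" → prefix "AATACG" already present; 3 new (G, C, A)
  "AAACAACGAC" → prefix "AA" already present; 8 new (A, C, A, A, C, G, A, C)
  "GTGGCCCCTTT" → prefix "GTGGC" already present; 6 new (C, C, C, T, T, T)
  "AATACA" → prefix "AATAC" already present; 1 new (A)
  "AATACTCGGT" → prefix "AATACTCG" already present; 2 new (G, T)
  "AATACTCACC" → prefix "AATACTC" already present; 3 new (A, C, C)
  "GCCTAG" → prefix "G" already present; 5 new (C, C, T, A, G)
  "AATAGAACTAC" → prefix "AATAG" already present; 6 new (A, A, C, T, A, C)
  "AATACTCGTTA" → prefix "AATACTCGT" already present; 2 new (T, A)
  "AACA" → prefix "AA" already present; 2 new (C, A)
  "GTGGCCC" → prefix "GTGGCCC" already present; 0 new (none)
  "GCCCT" → prefix "GCC" already present; 2 new (C, T)
  "AATACTCGTTC" → prefix "AATACTCGTT" already present; 1 new (C)
  "AATACTCGTCC" → prefix "AATACTCGT" already present; 2 new (C, C)
  "AAACAACGAGA" → prefix "AAACAACGA" already present; 2 new (G, A)
Total nodes = 6 + 7 + 1 + 5 + 3 + 8 + 6 + 1 + 2 + 3 + 5 + 6 + 2 + 2 + 0 + 2 + 1 + 2 + 2 = 64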